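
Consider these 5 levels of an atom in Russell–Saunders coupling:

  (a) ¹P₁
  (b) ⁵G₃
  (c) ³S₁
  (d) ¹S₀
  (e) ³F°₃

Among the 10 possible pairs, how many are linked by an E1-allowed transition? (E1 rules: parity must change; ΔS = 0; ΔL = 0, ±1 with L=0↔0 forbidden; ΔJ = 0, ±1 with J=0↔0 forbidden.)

(a)–(b): forbidden (parity, ΔS, ΔL, ΔJ).
(a)–(c): forbidden (parity, ΔS).
(a)–(d): forbidden (parity).
(a)–(e): forbidden (ΔS, ΔL, ΔJ).
(b)–(c): forbidden (parity, ΔS, ΔL, ΔJ).
(b)–(d): forbidden (parity, ΔS, ΔL, ΔJ).
(b)–(e): forbidden (ΔS).
(c)–(d): forbidden (parity, ΔS, ΔL).
(c)–(e): forbidden (ΔL, ΔJ).
(d)–(e): forbidden (ΔS, ΔL, ΔJ).
Allowed pairs: 0 of 10.

0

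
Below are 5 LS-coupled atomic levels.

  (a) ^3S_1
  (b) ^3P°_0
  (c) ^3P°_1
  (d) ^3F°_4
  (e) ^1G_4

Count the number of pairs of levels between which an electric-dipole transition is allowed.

(a)–(b): allowed.
(a)–(c): allowed.
(a)–(d): forbidden (ΔL, ΔJ).
(a)–(e): forbidden (parity, ΔS, ΔL, ΔJ).
(b)–(c): forbidden (parity).
(b)–(d): forbidden (parity, ΔL, ΔJ).
(b)–(e): forbidden (ΔS, ΔL, ΔJ).
(c)–(d): forbidden (parity, ΔL, ΔJ).
(c)–(e): forbidden (ΔS, ΔL, ΔJ).
(d)–(e): forbidden (ΔS).
Allowed pairs: 2 of 10.

2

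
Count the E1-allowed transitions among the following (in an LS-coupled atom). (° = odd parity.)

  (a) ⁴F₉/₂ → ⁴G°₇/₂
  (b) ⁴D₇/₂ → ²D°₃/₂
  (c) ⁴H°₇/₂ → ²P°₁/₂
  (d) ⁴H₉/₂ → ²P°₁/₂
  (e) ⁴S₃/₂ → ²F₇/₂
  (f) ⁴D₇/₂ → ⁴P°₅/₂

2

(a) allowed
(b) forbidden (ΔS, ΔJ fail)
(c) forbidden (parity, ΔS, ΔL, ΔJ fail)
(d) forbidden (ΔS, ΔL, ΔJ fail)
(e) forbidden (parity, ΔS, ΔL, ΔJ fail)
(f) allowed
Total allowed: 2 of 6.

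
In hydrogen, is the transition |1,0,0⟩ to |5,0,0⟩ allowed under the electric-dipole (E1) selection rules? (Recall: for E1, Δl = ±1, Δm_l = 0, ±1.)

forbidden

l: 0 → 0 (Δl = +0). Δl = ±1 fails.
Δm_l = 0 − (0) = +0. E1 requires Δm_l = 0, ±1: passes.
The transition is electric-dipole forbidden.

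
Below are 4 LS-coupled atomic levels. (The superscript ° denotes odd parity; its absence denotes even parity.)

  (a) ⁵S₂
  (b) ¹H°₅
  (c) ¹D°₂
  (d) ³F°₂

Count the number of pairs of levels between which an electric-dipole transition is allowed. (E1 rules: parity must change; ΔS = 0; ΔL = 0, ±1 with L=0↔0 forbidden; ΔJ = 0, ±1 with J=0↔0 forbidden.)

(a)–(b): forbidden (ΔS, ΔL, ΔJ).
(a)–(c): forbidden (ΔS, ΔL).
(a)–(d): forbidden (ΔS, ΔL).
(b)–(c): forbidden (parity, ΔL, ΔJ).
(b)–(d): forbidden (parity, ΔS, ΔL, ΔJ).
(c)–(d): forbidden (parity, ΔS).
Allowed pairs: 0 of 6.

0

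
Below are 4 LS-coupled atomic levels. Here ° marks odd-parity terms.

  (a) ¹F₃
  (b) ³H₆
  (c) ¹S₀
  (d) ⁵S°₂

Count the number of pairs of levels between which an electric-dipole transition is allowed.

(a)–(b): forbidden (parity, ΔS, ΔL, ΔJ).
(a)–(c): forbidden (parity, ΔL, ΔJ).
(a)–(d): forbidden (ΔS, ΔL).
(b)–(c): forbidden (parity, ΔS, ΔL, ΔJ).
(b)–(d): forbidden (ΔS, ΔL, ΔJ).
(c)–(d): forbidden (ΔS, ΔL, ΔJ).
Allowed pairs: 0 of 6.

0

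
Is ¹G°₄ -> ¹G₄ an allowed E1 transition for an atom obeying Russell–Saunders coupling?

allowed

Parity must change: odd → even — satisfied.
ΔS = 0: S: 0 → 0 — satisfied.
ΔL = 0, ±1 (not L=0↔0): L: 4 → 4, ΔL = +0 — satisfied.
ΔJ = 0, ±1 (not J=0↔0): J: 4 → 4, ΔJ = +0 — satisfied.
All four E1 rules are satisfied.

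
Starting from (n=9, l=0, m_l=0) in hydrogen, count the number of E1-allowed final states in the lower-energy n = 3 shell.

E1 requires Δl = ±1, so l_f ∈ {-1, 1}; with 0 ≤ l_f ≤ n_f−1 = 2, the allowed l_f values are {1}.
For l_f = 1: m_f ∈ {m_i−1, m_i, m_i+1} ∩ [−1, 1] = {-1, 0, 1} → 3 states.
Total: 3.

3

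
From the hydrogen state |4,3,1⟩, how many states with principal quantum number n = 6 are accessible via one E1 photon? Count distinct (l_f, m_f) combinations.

E1 requires Δl = ±1, so l_f ∈ {2, 4}; with 0 ≤ l_f ≤ n_f−1 = 5, the allowed l_f values are {2, 4}.
For l_f = 2: m_f ∈ {m_i−1, m_i, m_i+1} ∩ [−2, 2] = {0, 1, 2} → 3 states.
For l_f = 4: m_f ∈ {m_i−1, m_i, m_i+1} ∩ [−4, 4] = {0, 1, 2} → 3 states.
Total: 6.

6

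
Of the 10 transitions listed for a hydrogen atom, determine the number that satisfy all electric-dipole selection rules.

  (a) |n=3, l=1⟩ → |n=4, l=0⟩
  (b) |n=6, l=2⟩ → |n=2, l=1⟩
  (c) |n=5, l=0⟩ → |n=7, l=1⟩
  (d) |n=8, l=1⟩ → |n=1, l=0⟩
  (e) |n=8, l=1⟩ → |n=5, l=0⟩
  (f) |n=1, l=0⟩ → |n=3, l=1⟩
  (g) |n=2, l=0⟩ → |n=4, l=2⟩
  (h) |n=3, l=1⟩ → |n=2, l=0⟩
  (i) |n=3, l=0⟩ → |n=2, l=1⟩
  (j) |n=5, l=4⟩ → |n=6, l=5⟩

9

(a) allowed
(b) allowed
(c) allowed
(d) allowed
(e) allowed
(f) allowed
(g) forbidden — Δl = +2 (E1 requires Δl = ±1)
(h) allowed
(i) allowed
(j) allowed
Total allowed: 9 of 10.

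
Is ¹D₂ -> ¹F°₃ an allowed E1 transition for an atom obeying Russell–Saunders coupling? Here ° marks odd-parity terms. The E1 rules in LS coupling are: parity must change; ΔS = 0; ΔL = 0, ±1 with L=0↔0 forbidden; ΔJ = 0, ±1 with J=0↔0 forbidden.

Parity must change: even → odd — ✓.
ΔJ = 0, ±1 (not J=0↔0): J: 2 → 3, ΔJ = +1 — ✓.
ΔS = 0: S: 0 → 0 — ✓.
ΔL = 0, ±1 (not L=0↔0): L: 2 → 3, ΔL = +1 — ✓.
All four E1 rules are satisfied.

allowed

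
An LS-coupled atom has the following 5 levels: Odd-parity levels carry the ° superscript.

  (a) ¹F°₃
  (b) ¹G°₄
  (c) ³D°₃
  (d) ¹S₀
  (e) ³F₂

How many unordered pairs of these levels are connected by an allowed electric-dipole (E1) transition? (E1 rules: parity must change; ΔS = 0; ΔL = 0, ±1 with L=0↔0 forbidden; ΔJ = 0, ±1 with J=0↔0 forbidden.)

1

(a)–(b): forbidden (parity).
(a)–(c): forbidden (parity, ΔS).
(a)–(d): forbidden (ΔL, ΔJ).
(a)–(e): forbidden (ΔS).
(b)–(c): forbidden (parity, ΔS, ΔL).
(b)–(d): forbidden (ΔL, ΔJ).
(b)–(e): forbidden (ΔS, ΔJ).
(c)–(d): forbidden (ΔS, ΔL, ΔJ).
(c)–(e): allowed.
(d)–(e): forbidden (parity, ΔS, ΔL, ΔJ).
Allowed pairs: 1 of 10.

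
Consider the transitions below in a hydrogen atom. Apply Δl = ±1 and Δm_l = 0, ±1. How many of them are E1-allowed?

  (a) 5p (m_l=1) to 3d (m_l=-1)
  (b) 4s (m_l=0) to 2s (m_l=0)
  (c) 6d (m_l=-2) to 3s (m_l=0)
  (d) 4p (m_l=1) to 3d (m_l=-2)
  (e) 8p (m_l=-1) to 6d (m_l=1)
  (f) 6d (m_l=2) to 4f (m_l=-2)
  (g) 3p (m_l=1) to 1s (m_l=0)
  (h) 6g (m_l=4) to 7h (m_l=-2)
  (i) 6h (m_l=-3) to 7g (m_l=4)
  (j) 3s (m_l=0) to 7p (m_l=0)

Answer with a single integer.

(a) forbidden — Δm_l = -2 (E1 requires Δm_l = 0, ±1)
(b) forbidden — Δl = +0 (E1 requires Δl = ±1)
(c) forbidden — Δl = -2 (E1 requires Δl = ±1); Δm_l = +2 (E1 requires Δm_l = 0, ±1)
(d) forbidden — Δm_l = -3 (E1 requires Δm_l = 0, ±1)
(e) forbidden — Δm_l = +2 (E1 requires Δm_l = 0, ±1)
(f) forbidden — Δm_l = -4 (E1 requires Δm_l = 0, ±1)
(g) allowed
(h) forbidden — Δm_l = -6 (E1 requires Δm_l = 0, ±1)
(i) forbidden — Δm_l = +7 (E1 requires Δm_l = 0, ±1)
(j) allowed
Total allowed: 2 of 10.

2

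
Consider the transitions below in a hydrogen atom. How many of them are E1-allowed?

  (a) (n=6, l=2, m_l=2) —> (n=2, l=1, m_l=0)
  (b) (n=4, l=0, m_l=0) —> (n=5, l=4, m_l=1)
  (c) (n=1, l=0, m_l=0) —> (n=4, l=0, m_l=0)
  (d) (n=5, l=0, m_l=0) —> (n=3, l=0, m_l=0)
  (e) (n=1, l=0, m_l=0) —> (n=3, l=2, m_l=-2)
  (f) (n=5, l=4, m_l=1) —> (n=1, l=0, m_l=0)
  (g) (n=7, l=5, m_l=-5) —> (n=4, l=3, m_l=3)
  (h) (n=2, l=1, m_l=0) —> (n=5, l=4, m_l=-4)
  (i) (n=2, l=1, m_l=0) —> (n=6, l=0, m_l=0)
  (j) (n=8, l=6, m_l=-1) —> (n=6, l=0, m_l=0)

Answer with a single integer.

1

(a) forbidden — Δm_l = -2 (E1 requires Δm_l = 0, ±1)
(b) forbidden — Δl = +4 (E1 requires Δl = ±1)
(c) forbidden — Δl = +0 (E1 requires Δl = ±1)
(d) forbidden — Δl = +0 (E1 requires Δl = ±1)
(e) forbidden — Δl = +2 (E1 requires Δl = ±1); Δm_l = -2 (E1 requires Δm_l = 0, ±1)
(f) forbidden — Δl = -4 (E1 requires Δl = ±1)
(g) forbidden — Δl = -2 (E1 requires Δl = ±1); Δm_l = +8 (E1 requires Δm_l = 0, ±1)
(h) forbidden — Δl = +3 (E1 requires Δl = ±1); Δm_l = -4 (E1 requires Δm_l = 0, ±1)
(i) allowed
(j) forbidden — Δl = -6 (E1 requires Δl = ±1)
Total allowed: 1 of 10.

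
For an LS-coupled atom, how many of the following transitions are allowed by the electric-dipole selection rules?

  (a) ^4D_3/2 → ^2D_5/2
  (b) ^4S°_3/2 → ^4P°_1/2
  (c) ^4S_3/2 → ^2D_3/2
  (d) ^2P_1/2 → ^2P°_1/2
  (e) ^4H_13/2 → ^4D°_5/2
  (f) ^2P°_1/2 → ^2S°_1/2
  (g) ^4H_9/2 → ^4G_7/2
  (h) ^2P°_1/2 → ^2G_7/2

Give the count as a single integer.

1

(a) forbidden (parity, ΔS fail)
(b) forbidden (parity fails)
(c) forbidden (parity, ΔS, ΔL fail)
(d) allowed
(e) forbidden (ΔL, ΔJ fail)
(f) forbidden (parity fails)
(g) forbidden (parity fails)
(h) forbidden (ΔL, ΔJ fail)
Total allowed: 1 of 8.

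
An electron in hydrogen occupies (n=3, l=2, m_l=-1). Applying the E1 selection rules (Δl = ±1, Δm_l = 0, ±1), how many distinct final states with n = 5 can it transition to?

5

E1 requires Δl = ±1, so l_f ∈ {1, 3}; with 0 ≤ l_f ≤ n_f−1 = 4, the allowed l_f values are {1, 3}.
For l_f = 1: m_f ∈ {m_i−1, m_i, m_i+1} ∩ [−1, 1] = {-1, 0} → 2 states.
For l_f = 3: m_f ∈ {m_i−1, m_i, m_i+1} ∩ [−3, 3] = {-2, -1, 0} → 3 states.
Total: 5.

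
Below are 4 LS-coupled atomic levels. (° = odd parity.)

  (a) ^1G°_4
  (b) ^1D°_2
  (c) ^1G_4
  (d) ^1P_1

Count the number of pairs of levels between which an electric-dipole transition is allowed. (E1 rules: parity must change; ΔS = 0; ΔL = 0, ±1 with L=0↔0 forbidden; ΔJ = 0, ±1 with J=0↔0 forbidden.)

(a)–(b): forbidden (parity, ΔL, ΔJ).
(a)–(c): allowed.
(a)–(d): forbidden (ΔL, ΔJ).
(b)–(c): forbidden (ΔL, ΔJ).
(b)–(d): allowed.
(c)–(d): forbidden (parity, ΔL, ΔJ).
Allowed pairs: 2 of 6.

2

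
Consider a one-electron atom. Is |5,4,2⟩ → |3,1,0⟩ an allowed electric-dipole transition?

forbidden

l: 4 → 1 (Δl = -3). Δl = ±1 fails.
Δm_l = 0 − (2) = -2. E1 requires Δm_l = 0, ±1: fails.
The transition is electric-dipole forbidden.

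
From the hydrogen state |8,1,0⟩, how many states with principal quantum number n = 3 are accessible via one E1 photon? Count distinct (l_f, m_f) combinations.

4

E1 requires Δl = ±1, so l_f ∈ {0, 2}; with 0 ≤ l_f ≤ n_f−1 = 2, the allowed l_f values are {0, 2}.
For l_f = 0: m_f ∈ {m_i−1, m_i, m_i+1} ∩ [−0, 0] = {0} → 1 state.
For l_f = 2: m_f ∈ {m_i−1, m_i, m_i+1} ∩ [−2, 2] = {-1, 0, 1} → 3 states.
Total: 4.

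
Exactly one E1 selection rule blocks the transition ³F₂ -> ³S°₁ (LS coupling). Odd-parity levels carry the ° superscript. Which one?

the ΔL = 0, ±1 rule

Parity must change: even → odd — passes.
ΔS = 0: S: 1 → 1 — passes.
ΔL = 0, ±1 (not L=0↔0): L: 3 → 0, ΔL = -3 — fails.
ΔJ = 0, ±1 (not J=0↔0): J: 2 → 1, ΔJ = -1 — passes.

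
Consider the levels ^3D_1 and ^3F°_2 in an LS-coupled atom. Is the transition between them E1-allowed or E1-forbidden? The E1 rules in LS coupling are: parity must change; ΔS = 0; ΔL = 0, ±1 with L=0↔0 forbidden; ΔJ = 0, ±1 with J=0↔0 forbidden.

allowed

Initial level: S=1, L=2, J=1, parity even. Final level: S=1, L=3, J=2, parity odd.
Parity must change: even → odd — ok.
ΔS = 0: S: 1 → 1 — ok.
ΔL = 0, ±1 (not L=0↔0): L: 2 → 3, ΔL = +1 — ok.
ΔJ = 0, ±1 (not J=0↔0): J: 1 → 2, ΔJ = +1 — ok.
All four E1 rules are satisfied.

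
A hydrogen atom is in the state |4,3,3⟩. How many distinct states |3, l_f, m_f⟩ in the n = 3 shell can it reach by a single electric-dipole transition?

E1 requires Δl = ±1, so l_f ∈ {2, 4}; with 0 ≤ l_f ≤ n_f−1 = 2, the allowed l_f values are {2}.
For l_f = 2: m_f ∈ {m_i−1, m_i, m_i+1} ∩ [−2, 2] = {2} → 1 state.
Total: 1.

1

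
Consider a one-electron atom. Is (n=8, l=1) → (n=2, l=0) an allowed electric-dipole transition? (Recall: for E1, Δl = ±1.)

Δl = 0 − 1 = -1; the E1 rule Δl = ±1 is passes.
All E1 selection rules are satisfied.

allowed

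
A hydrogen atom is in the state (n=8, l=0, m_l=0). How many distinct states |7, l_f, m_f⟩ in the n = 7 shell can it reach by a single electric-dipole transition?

3

E1 requires Δl = ±1, so l_f ∈ {-1, 1}; with 0 ≤ l_f ≤ n_f−1 = 6, the allowed l_f values are {1}.
For l_f = 1: m_f ∈ {m_i−1, m_i, m_i+1} ∩ [−1, 1] = {-1, 0, 1} → 3 states.
Total: 3.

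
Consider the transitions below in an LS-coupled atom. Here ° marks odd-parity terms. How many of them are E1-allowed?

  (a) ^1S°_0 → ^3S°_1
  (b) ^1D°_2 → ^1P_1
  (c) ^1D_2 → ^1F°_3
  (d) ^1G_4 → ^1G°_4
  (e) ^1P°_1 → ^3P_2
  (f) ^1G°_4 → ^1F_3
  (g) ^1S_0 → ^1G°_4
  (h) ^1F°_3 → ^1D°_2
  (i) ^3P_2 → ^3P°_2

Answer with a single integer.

5

(a) forbidden (parity, ΔS, ΔL fail)
(b) allowed
(c) allowed
(d) allowed
(e) forbidden (ΔS fails)
(f) allowed
(g) forbidden (ΔL, ΔJ fail)
(h) forbidden (parity fails)
(i) allowed
Total allowed: 5 of 9.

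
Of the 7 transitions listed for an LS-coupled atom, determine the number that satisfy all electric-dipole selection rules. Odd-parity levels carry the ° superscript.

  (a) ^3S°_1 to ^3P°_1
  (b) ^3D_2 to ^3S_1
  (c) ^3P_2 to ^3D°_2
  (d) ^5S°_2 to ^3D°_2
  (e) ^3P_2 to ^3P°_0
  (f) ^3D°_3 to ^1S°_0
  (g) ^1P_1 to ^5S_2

(a) forbidden (parity fails)
(b) forbidden (parity, ΔL fail)
(c) allowed
(d) forbidden (parity, ΔS, ΔL fail)
(e) forbidden (ΔJ fails)
(f) forbidden (parity, ΔS, ΔL, ΔJ fail)
(g) forbidden (parity, ΔS fail)
Total allowed: 1 of 7.

1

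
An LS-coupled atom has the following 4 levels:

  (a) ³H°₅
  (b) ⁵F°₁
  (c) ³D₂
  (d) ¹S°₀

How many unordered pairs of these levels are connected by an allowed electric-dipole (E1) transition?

(a)–(b): forbidden (parity, ΔS, ΔL, ΔJ).
(a)–(c): forbidden (ΔL, ΔJ).
(a)–(d): forbidden (parity, ΔS, ΔL, ΔJ).
(b)–(c): forbidden (ΔS).
(b)–(d): forbidden (parity, ΔS, ΔL).
(c)–(d): forbidden (ΔS, ΔL, ΔJ).
Allowed pairs: 0 of 6.

0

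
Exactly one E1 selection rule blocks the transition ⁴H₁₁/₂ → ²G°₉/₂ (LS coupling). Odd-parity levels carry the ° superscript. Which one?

Reading off the term symbols: S 3/2→1/2, L 5→4, J 11/2→9/2, parity even→odd.
Parity must change: even → odd — ✓.
ΔS = 0: S: 3/2 → 1/2 — ✗.
ΔL = 0, ±1 (not L=0↔0): L: 5 → 4, ΔL = -1 — ✓.
ΔJ = 0, ±1 (not J=0↔0): J: 11/2 → 9/2, ΔJ = -1 — ✓.

the ΔS = 0 rule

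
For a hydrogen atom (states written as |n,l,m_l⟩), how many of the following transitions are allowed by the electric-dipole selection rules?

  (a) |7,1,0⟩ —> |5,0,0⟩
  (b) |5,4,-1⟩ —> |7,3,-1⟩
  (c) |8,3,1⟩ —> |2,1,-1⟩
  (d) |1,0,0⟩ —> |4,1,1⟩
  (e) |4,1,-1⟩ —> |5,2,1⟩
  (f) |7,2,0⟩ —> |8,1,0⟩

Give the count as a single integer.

4

(a) allowed
(b) allowed
(c) forbidden — Δl = -2 (E1 requires Δl = ±1); Δm_l = -2 (E1 requires Δm_l = 0, ±1)
(d) allowed
(e) forbidden — Δm_l = +2 (E1 requires Δm_l = 0, ±1)
(f) allowed
Total allowed: 4 of 6.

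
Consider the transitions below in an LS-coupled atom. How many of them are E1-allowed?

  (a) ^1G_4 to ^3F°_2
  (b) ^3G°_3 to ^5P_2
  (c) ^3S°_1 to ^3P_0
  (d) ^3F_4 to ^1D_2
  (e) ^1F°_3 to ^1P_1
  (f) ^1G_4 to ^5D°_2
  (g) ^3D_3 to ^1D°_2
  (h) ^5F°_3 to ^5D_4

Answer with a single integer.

2

(a) forbidden (ΔS, ΔJ fail)
(b) forbidden (ΔS, ΔL fail)
(c) allowed
(d) forbidden (parity, ΔS, ΔJ fail)
(e) forbidden (ΔL, ΔJ fail)
(f) forbidden (ΔS, ΔL, ΔJ fail)
(g) forbidden (ΔS fails)
(h) allowed
Total allowed: 2 of 8.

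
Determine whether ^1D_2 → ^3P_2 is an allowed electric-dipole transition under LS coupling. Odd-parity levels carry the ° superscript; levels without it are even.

Parity must change: even → even — fails.
ΔS = 0: S: 0 → 1 — fails.
ΔL = 0, ±1 (not L=0↔0): L: 2 → 1, ΔL = -1 — passes.
ΔJ = 0, ±1 (not J=0↔0): J: 2 → 2, ΔJ = +0 — passes.
Rule(s) violated: parity, ΔS.

forbidden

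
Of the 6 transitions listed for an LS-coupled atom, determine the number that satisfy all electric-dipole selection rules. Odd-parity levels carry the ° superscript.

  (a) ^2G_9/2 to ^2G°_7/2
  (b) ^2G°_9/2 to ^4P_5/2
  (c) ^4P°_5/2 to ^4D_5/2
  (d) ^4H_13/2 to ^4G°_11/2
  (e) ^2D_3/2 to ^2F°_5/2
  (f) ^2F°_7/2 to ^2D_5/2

5

(a) allowed
(b) forbidden (ΔS, ΔL, ΔJ fail)
(c) allowed
(d) allowed
(e) allowed
(f) allowed
Total allowed: 5 of 6.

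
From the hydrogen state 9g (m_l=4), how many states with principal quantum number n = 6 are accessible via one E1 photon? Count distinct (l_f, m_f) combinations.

4

E1 requires Δl = ±1, so l_f ∈ {3, 5}; with 0 ≤ l_f ≤ n_f−1 = 5, the allowed l_f values are {3, 5}.
For l_f = 3: m_f ∈ {m_i−1, m_i, m_i+1} ∩ [−3, 3] = {3} → 1 state.
For l_f = 5: m_f ∈ {m_i−1, m_i, m_i+1} ∩ [−5, 5] = {3, 4, 5} → 3 states.
Total: 4.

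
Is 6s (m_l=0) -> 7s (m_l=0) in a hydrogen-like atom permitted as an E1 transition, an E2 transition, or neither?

Δl = 0 − 0 = +0; l_i + l_f = 0.
Δm_l = +0.
E1 (Δl = ±1, |Δm_l| ≤ 1): not satisfied.
E2 (Δl = 0,±2, l_i+l_f ≥ 2, |Δm_l| ≤ 2): not satisfied.

neither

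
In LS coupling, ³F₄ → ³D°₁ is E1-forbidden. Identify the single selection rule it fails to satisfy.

the ΔJ = 0, ±1 rule

Parity must change: even → odd — passes.
ΔS = 0: S: 1 → 1 — passes.
ΔL = 0, ±1 (not L=0↔0): L: 3 → 2, ΔL = -1 — passes.
ΔJ = 0, ±1 (not J=0↔0): J: 4 → 1, ΔJ = -3 — fails.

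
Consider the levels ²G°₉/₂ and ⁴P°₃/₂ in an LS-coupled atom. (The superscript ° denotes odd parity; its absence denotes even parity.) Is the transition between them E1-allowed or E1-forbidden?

ΔJ = 0, ±1 (not J=0↔0): J: 9/2 → 3/2, ΔJ = -3 — fails.
ΔS = 0: S: 1/2 → 3/2 — fails.
ΔL = 0, ±1 (not L=0↔0): L: 4 → 1, ΔL = -3 — fails.
Parity must change: odd → odd — fails.
Rule(s) violated: parity, ΔS, ΔL, ΔJ.

forbidden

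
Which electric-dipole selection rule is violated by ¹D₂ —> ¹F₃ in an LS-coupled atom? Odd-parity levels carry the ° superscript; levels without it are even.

parity

Reading off the term symbols: S 0→0, L 2→3, J 2→3, parity even→even.
ΔL = 0, ±1 (not L=0↔0): L: 2 → 3, ΔL = +1 — ok.
Parity must change: even → even — fails.
ΔS = 0: S: 0 → 0 — ok.
ΔJ = 0, ±1 (not J=0↔0): J: 2 → 3, ΔJ = +1 — ok.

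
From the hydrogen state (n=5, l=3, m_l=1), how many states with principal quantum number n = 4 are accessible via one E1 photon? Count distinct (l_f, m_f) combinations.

E1 requires Δl = ±1, so l_f ∈ {2, 4}; with 0 ≤ l_f ≤ n_f−1 = 3, the allowed l_f values are {2}.
For l_f = 2: m_f ∈ {m_i−1, m_i, m_i+1} ∩ [−2, 2] = {0, 1, 2} → 3 states.
Total: 3.

3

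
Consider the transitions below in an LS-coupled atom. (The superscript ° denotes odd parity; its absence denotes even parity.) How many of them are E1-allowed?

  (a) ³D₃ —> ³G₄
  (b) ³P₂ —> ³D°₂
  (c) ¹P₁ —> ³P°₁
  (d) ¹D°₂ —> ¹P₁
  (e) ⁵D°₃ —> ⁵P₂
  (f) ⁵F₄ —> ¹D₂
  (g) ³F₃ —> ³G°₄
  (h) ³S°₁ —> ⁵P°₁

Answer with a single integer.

(a) forbidden (parity, ΔL fail)
(b) allowed
(c) forbidden (ΔS fails)
(d) allowed
(e) allowed
(f) forbidden (parity, ΔS, ΔJ fail)
(g) allowed
(h) forbidden (parity, ΔS fail)
Total allowed: 4 of 8.

4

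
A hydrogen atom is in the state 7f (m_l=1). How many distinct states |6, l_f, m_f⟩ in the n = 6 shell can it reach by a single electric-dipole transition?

E1 requires Δl = ±1, so l_f ∈ {2, 4}; with 0 ≤ l_f ≤ n_f−1 = 5, the allowed l_f values are {2, 4}.
For l_f = 2: m_f ∈ {m_i−1, m_i, m_i+1} ∩ [−2, 2] = {0, 1, 2} → 3 states.
For l_f = 4: m_f ∈ {m_i−1, m_i, m_i+1} ∩ [−4, 4] = {0, 1, 2} → 3 states.
Total: 6.

6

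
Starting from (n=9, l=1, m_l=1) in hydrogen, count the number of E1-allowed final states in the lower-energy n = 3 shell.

E1 requires Δl = ±1, so l_f ∈ {0, 2}; with 0 ≤ l_f ≤ n_f−1 = 2, the allowed l_f values are {0, 2}.
For l_f = 0: m_f ∈ {m_i−1, m_i, m_i+1} ∩ [−0, 0] = {0} → 1 state.
For l_f = 2: m_f ∈ {m_i−1, m_i, m_i+1} ∩ [−2, 2] = {0, 1, 2} → 3 states.
Total: 4.

4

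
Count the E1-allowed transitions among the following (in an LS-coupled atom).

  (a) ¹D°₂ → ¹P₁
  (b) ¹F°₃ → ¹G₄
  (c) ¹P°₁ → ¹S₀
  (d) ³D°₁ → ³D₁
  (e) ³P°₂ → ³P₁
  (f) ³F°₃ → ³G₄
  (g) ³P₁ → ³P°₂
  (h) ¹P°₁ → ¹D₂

(a) allowed
(b) allowed
(c) allowed
(d) allowed
(e) allowed
(f) allowed
(g) allowed
(h) allowed
Total allowed: 8 of 8.

8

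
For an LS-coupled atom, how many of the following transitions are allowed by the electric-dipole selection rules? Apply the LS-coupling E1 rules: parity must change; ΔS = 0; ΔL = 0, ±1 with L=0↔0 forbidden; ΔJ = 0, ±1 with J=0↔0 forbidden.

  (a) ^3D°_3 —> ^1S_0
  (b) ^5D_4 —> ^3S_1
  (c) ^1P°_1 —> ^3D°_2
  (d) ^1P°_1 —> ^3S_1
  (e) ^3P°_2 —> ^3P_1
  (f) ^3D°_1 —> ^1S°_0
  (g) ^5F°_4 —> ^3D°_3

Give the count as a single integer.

1

(a) forbidden (ΔS, ΔL, ΔJ fail)
(b) forbidden (parity, ΔS, ΔL, ΔJ fail)
(c) forbidden (parity, ΔS fail)
(d) forbidden (ΔS fails)
(e) allowed
(f) forbidden (parity, ΔS, ΔL fail)
(g) forbidden (parity, ΔS fail)
Total allowed: 1 of 7.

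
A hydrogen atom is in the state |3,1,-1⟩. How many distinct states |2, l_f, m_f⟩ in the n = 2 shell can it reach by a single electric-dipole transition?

1

E1 requires Δl = ±1, so l_f ∈ {0, 2}; with 0 ≤ l_f ≤ n_f−1 = 1, the allowed l_f values are {0}.
For l_f = 0: m_f ∈ {m_i−1, m_i, m_i+1} ∩ [−0, 0] = {0} → 1 state.
Total: 1.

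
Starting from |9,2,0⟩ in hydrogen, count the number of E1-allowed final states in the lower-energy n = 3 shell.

E1 requires Δl = ±1, so l_f ∈ {1, 3}; with 0 ≤ l_f ≤ n_f−1 = 2, the allowed l_f values are {1}.
For l_f = 1: m_f ∈ {m_i−1, m_i, m_i+1} ∩ [−1, 1] = {-1, 0, 1} → 3 states.
Total: 3.

3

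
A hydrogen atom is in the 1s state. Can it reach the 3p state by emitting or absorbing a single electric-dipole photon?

allowed

Δl = 1 − 0 = +1; the E1 rule Δl = ±1 is ✓.
All E1 selection rules are satisfied.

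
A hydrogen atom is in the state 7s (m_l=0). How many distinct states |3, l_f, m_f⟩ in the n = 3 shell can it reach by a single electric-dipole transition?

3

E1 requires Δl = ±1, so l_f ∈ {-1, 1}; with 0 ≤ l_f ≤ n_f−1 = 2, the allowed l_f values are {1}.
For l_f = 1: m_f ∈ {m_i−1, m_i, m_i+1} ∩ [−1, 1] = {-1, 0, 1} → 3 states.
Total: 3.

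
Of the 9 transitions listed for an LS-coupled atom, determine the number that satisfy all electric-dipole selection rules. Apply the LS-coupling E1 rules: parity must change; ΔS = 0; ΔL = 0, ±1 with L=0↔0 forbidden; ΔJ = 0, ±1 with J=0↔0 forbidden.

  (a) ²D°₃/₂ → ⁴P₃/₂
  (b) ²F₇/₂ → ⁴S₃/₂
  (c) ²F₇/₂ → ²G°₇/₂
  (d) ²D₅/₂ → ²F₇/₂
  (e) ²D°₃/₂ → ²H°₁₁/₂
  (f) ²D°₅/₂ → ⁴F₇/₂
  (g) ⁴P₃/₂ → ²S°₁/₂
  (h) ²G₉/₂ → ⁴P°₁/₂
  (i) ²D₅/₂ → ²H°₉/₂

(a) forbidden (ΔS fails)
(b) forbidden (parity, ΔS, ΔL, ΔJ fail)
(c) allowed
(d) forbidden (parity fails)
(e) forbidden (parity, ΔL, ΔJ fail)
(f) forbidden (ΔS fails)
(g) forbidden (ΔS fails)
(h) forbidden (ΔS, ΔL, ΔJ fail)
(i) forbidden (ΔL, ΔJ fail)
Total allowed: 1 of 9.

1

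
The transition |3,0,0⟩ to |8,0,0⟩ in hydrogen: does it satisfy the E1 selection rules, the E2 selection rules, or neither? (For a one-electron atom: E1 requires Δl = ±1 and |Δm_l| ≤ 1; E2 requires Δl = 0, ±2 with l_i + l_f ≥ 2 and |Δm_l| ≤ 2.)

Δl = 0 − 0 = +0; l_i + l_f = 0.
Δm_l = +0.
E1 (Δl = ±1, |Δm_l| ≤ 1): not satisfied.
E2 (Δl = 0,±2, l_i+l_f ≥ 2, |Δm_l| ≤ 2): not satisfied.

neither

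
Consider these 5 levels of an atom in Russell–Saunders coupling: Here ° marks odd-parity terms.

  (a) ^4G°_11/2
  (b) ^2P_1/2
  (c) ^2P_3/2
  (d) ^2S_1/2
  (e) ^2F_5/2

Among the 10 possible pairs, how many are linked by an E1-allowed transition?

0

(a)–(b): forbidden (ΔS, ΔL, ΔJ).
(a)–(c): forbidden (ΔS, ΔL, ΔJ).
(a)–(d): forbidden (ΔS, ΔL, ΔJ).
(a)–(e): forbidden (ΔS, ΔJ).
(b)–(c): forbidden (parity).
(b)–(d): forbidden (parity).
(b)–(e): forbidden (parity, ΔL, ΔJ).
(c)–(d): forbidden (parity).
(c)–(e): forbidden (parity, ΔL).
(d)–(e): forbidden (parity, ΔL, ΔJ).
Allowed pairs: 0 of 10.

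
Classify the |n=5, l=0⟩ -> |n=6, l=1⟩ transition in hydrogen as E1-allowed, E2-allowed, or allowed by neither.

E1

Δl = 1 − 0 = +1; l_i + l_f = 1.
E1 (Δl = ±1): satisfied.
E2 (Δl = 0,±2, l_i+l_f ≥ 2): not satisfied.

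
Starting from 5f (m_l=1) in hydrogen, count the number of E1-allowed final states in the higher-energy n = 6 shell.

E1 requires Δl = ±1, so l_f ∈ {2, 4}; with 0 ≤ l_f ≤ n_f−1 = 5, the allowed l_f values are {2, 4}.
For l_f = 2: m_f ∈ {m_i−1, m_i, m_i+1} ∩ [−2, 2] = {0, 1, 2} → 3 states.
For l_f = 4: m_f ∈ {m_i−1, m_i, m_i+1} ∩ [−4, 4] = {0, 1, 2} → 3 states.
Total: 6.

6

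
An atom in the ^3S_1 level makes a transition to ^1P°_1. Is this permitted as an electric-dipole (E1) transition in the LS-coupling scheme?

ΔL = 0, ±1 (not L=0↔0): L: 0 → 1, ΔL = +1 — ok.
Parity must change: even → odd — ok.
ΔS = 0: S: 1 → 0 — fails.
ΔJ = 0, ±1 (not J=0↔0): J: 1 → 1, ΔJ = +0 — ok.
Rule(s) violated: ΔS.

forbidden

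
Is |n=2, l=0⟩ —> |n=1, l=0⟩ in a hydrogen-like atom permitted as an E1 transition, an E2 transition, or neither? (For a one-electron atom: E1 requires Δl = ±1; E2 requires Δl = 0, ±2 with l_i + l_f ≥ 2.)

neither

Δl = 0 − 0 = +0; l_i + l_f = 0.
E1 (Δl = ±1): not satisfied.
E2 (Δl = 0,±2, l_i+l_f ≥ 2): not satisfied.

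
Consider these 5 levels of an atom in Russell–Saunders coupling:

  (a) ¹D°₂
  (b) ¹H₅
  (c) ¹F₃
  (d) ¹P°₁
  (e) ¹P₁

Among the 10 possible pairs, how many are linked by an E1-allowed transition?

3

(a)–(b): forbidden (ΔL, ΔJ).
(a)–(c): allowed.
(a)–(d): forbidden (parity).
(a)–(e): allowed.
(b)–(c): forbidden (parity, ΔL, ΔJ).
(b)–(d): forbidden (ΔL, ΔJ).
(b)–(e): forbidden (parity, ΔL, ΔJ).
(c)–(d): forbidden (ΔL, ΔJ).
(c)–(e): forbidden (parity, ΔL, ΔJ).
(d)–(e): allowed.
Allowed pairs: 3 of 10.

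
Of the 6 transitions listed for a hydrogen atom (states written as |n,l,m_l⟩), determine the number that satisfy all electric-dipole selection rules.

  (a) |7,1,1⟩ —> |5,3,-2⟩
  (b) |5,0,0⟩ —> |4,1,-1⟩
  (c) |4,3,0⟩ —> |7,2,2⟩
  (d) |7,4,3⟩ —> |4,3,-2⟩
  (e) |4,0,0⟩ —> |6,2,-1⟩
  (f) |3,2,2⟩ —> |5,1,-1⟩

1

(a) forbidden — Δl = +2 (E1 requires Δl = ±1); Δm_l = -3 (E1 requires Δm_l = 0, ±1)
(b) allowed
(c) forbidden — Δm_l = +2 (E1 requires Δm_l = 0, ±1)
(d) forbidden — Δm_l = -5 (E1 requires Δm_l = 0, ±1)
(e) forbidden — Δl = +2 (E1 requires Δl = ±1)
(f) forbidden — Δm_l = -3 (E1 requires Δm_l = 0, ±1)
Total allowed: 1 of 6.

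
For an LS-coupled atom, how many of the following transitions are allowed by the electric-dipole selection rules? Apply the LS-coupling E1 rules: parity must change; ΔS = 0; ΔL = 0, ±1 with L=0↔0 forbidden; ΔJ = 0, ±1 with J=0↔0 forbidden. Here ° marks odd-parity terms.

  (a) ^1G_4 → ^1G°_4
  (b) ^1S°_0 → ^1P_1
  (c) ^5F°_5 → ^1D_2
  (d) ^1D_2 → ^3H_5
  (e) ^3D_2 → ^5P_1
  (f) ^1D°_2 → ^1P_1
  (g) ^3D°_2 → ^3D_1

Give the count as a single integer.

(a) allowed
(b) allowed
(c) forbidden (ΔS, ΔJ fail)
(d) forbidden (parity, ΔS, ΔL, ΔJ fail)
(e) forbidden (parity, ΔS fail)
(f) allowed
(g) allowed
Total allowed: 4 of 7.

4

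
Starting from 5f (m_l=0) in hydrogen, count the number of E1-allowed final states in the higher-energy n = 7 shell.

6

E1 requires Δl = ±1, so l_f ∈ {2, 4}; with 0 ≤ l_f ≤ n_f−1 = 6, the allowed l_f values are {2, 4}.
For l_f = 2: m_f ∈ {m_i−1, m_i, m_i+1} ∩ [−2, 2] = {-1, 0, 1} → 3 states.
For l_f = 4: m_f ∈ {m_i−1, m_i, m_i+1} ∩ [−4, 4] = {-1, 0, 1} → 3 states.
Total: 6.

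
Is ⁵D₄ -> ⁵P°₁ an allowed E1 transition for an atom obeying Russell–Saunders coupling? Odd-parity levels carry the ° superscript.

forbidden

Parity must change: even → odd — ok.
ΔS = 0: S: 2 → 2 — ok.
ΔL = 0, ±1 (not L=0↔0): L: 2 → 1, ΔL = -1 — ok.
ΔJ = 0, ±1 (not J=0↔0): J: 4 → 1, ΔJ = -3 — fails.
Rule(s) violated: ΔJ.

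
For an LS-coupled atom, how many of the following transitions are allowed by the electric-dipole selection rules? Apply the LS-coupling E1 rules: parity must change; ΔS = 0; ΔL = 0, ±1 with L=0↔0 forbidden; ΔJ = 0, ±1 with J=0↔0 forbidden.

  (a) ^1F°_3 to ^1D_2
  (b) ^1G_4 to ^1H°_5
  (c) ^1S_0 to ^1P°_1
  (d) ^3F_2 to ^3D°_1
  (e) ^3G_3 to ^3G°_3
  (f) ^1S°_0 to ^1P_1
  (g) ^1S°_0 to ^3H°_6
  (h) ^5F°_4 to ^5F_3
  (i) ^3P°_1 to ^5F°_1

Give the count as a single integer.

(a) allowed
(b) allowed
(c) allowed
(d) allowed
(e) allowed
(f) allowed
(g) forbidden (parity, ΔS, ΔL, ΔJ fail)
(h) allowed
(i) forbidden (parity, ΔS, ΔL fail)
Total allowed: 7 of 9.

7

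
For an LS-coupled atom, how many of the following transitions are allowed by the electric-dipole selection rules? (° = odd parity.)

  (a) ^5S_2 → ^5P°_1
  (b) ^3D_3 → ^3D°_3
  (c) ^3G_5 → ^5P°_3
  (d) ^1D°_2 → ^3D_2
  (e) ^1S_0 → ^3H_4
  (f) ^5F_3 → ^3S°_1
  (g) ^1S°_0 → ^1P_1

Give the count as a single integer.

3

(a) allowed
(b) allowed
(c) forbidden (ΔS, ΔL, ΔJ fail)
(d) forbidden (ΔS fails)
(e) forbidden (parity, ΔS, ΔL, ΔJ fail)
(f) forbidden (ΔS, ΔL, ΔJ fail)
(g) allowed
Total allowed: 3 of 7.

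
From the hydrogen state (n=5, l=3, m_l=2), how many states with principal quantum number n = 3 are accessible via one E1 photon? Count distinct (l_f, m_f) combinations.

E1 requires Δl = ±1, so l_f ∈ {2, 4}; with 0 ≤ l_f ≤ n_f−1 = 2, the allowed l_f values are {2}.
For l_f = 2: m_f ∈ {m_i−1, m_i, m_i+1} ∩ [−2, 2] = {1, 2} → 2 states.
Total: 2.

2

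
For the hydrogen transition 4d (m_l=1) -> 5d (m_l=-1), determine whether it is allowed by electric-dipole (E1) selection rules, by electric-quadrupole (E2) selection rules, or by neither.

Δl = 2 − 2 = +0; l_i + l_f = 4.
Δm_l = -2.
E1 (Δl = ±1, |Δm_l| ≤ 1): not satisfied.
E2 (Δl = 0,±2, l_i+l_f ≥ 2, |Δm_l| ≤ 2): satisfied.

E2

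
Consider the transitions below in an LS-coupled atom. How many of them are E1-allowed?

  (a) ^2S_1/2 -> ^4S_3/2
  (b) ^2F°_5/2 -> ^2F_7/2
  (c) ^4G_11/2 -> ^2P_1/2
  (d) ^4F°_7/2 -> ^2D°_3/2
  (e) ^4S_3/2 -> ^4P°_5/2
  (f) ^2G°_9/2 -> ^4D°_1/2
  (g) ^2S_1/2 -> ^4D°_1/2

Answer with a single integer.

(a) forbidden (parity, ΔS, ΔL fail)
(b) allowed
(c) forbidden (parity, ΔS, ΔL, ΔJ fail)
(d) forbidden (parity, ΔS, ΔJ fail)
(e) allowed
(f) forbidden (parity, ΔS, ΔL, ΔJ fail)
(g) forbidden (ΔS, ΔL fail)
Total allowed: 2 of 7.

2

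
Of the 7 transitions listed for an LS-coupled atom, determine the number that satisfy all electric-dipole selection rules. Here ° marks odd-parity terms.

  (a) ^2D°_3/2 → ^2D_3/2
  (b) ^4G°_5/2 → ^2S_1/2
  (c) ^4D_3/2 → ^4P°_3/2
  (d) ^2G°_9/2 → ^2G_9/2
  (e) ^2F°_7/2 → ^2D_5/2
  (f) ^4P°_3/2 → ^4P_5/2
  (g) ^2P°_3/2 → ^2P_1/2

(a) allowed
(b) forbidden (ΔS, ΔL, ΔJ fail)
(c) allowed
(d) allowed
(e) allowed
(f) allowed
(g) allowed
Total allowed: 6 of 7.

6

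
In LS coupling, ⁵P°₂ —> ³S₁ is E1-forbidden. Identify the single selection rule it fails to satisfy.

ΔS = 0: S: 2 → 1 — ✗.
ΔL = 0, ±1 (not L=0↔0): L: 1 → 0, ΔL = -1 — ✓.
ΔJ = 0, ±1 (not J=0↔0): J: 2 → 1, ΔJ = -1 — ✓.
Parity must change: odd → even — ✓.

the ΔS = 0 rule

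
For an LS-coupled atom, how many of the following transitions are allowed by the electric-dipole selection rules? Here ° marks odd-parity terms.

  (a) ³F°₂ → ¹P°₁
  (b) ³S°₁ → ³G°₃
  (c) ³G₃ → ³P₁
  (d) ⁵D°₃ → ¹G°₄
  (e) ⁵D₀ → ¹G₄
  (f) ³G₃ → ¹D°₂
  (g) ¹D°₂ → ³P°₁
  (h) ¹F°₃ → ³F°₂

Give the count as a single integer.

(a) forbidden (parity, ΔS, ΔL fail)
(b) forbidden (parity, ΔL, ΔJ fail)
(c) forbidden (parity, ΔL, ΔJ fail)
(d) forbidden (parity, ΔS, ΔL fail)
(e) forbidden (parity, ΔS, ΔL, ΔJ fail)
(f) forbidden (ΔS, ΔL fail)
(g) forbidden (parity, ΔS fail)
(h) forbidden (parity, ΔS fail)
Total allowed: 0 of 8.

0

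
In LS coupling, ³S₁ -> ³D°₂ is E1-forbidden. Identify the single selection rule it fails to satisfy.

Reading off the term symbols: S 1→1, L 0→2, J 1→2, parity even→odd.
Parity must change: even → odd — ok.
ΔS = 0: S: 1 → 1 — ok.
ΔL = 0, ±1 (not L=0↔0): L: 0 → 2, ΔL = +2 — fails.
ΔJ = 0, ±1 (not J=0↔0): J: 1 → 2, ΔJ = +1 — ok.

the ΔL = 0, ±1 rule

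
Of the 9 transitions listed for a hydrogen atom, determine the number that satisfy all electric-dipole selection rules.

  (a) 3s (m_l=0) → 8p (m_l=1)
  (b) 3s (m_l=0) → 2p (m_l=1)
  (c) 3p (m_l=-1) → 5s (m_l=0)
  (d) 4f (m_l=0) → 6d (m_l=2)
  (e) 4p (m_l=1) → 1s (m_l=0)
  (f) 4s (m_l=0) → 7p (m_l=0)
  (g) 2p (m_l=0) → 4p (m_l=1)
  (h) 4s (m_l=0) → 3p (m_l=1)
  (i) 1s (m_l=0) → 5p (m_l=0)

(a) allowed
(b) allowed
(c) allowed
(d) forbidden — Δm_l = +2 (E1 requires Δm_l = 0, ±1)
(e) allowed
(f) allowed
(g) forbidden — Δl = +0 (E1 requires Δl = ±1)
(h) allowed
(i) allowed
Total allowed: 7 of 9.

7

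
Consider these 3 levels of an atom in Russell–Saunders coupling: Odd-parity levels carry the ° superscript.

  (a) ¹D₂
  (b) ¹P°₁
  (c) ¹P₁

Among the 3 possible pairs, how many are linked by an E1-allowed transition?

(a)–(b): allowed.
(a)–(c): forbidden (parity).
(b)–(c): allowed.
Allowed pairs: 2 of 3.

2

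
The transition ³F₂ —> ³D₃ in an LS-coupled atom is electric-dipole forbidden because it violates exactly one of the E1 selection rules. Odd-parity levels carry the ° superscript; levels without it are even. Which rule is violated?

parity

Initial level: S=1, L=3, J=2, parity even. Final level: S=1, L=2, J=3, parity even.
Parity must change: even → even — violated.
ΔS = 0: S: 1 → 1 — satisfied.
ΔL = 0, ±1 (not L=0↔0): L: 3 → 2, ΔL = -1 — satisfied.
ΔJ = 0, ±1 (not J=0↔0): J: 2 → 3, ΔJ = +1 — satisfied.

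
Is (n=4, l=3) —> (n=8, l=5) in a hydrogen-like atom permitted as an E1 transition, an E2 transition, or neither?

E2

Δl = 5 − 3 = +2; l_i + l_f = 8.
E1 (Δl = ±1): not satisfied.
E2 (Δl = 0,±2, l_i+l_f ≥ 2): satisfied.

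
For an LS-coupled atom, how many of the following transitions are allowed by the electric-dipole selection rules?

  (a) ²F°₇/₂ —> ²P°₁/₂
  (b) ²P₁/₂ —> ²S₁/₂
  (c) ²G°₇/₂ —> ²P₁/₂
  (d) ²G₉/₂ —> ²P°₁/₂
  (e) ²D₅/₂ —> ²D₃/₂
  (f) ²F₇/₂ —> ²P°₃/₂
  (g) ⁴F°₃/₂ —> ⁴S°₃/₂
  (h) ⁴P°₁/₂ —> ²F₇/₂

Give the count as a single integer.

(a) forbidden (parity, ΔL, ΔJ fail)
(b) forbidden (parity fails)
(c) forbidden (ΔL, ΔJ fail)
(d) forbidden (ΔL, ΔJ fail)
(e) forbidden (parity fails)
(f) forbidden (ΔL, ΔJ fail)
(g) forbidden (parity, ΔL fail)
(h) forbidden (ΔS, ΔL, ΔJ fail)
Total allowed: 0 of 8.

0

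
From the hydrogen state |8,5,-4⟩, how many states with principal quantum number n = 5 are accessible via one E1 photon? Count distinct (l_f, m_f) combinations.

E1 requires Δl = ±1, so l_f ∈ {4, 6}; with 0 ≤ l_f ≤ n_f−1 = 4, the allowed l_f values are {4}.
For l_f = 4: m_f ∈ {m_i−1, m_i, m_i+1} ∩ [−4, 4] = {-4, -3} → 2 states.
Total: 2.

2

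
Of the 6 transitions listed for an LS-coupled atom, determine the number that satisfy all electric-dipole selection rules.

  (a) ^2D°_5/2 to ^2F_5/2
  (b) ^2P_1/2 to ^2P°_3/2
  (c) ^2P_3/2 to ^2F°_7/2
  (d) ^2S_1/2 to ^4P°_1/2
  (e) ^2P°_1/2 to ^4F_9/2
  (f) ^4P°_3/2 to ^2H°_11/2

2

(a) allowed
(b) allowed
(c) forbidden (ΔL, ΔJ fail)
(d) forbidden (ΔS fails)
(e) forbidden (ΔS, ΔL, ΔJ fail)
(f) forbidden (parity, ΔS, ΔL, ΔJ fail)
Total allowed: 2 of 6.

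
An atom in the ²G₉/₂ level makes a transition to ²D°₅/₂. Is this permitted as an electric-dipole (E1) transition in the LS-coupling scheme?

Parity must change: even → odd — satisfied.
ΔS = 0: S: 1/2 → 1/2 — satisfied.
ΔL = 0, ±1 (not L=0↔0): L: 4 → 2, ΔL = -2 — violated.
ΔJ = 0, ±1 (not J=0↔0): J: 9/2 → 5/2, ΔJ = -2 — violated.
Rule(s) violated: ΔL, ΔJ.

forbidden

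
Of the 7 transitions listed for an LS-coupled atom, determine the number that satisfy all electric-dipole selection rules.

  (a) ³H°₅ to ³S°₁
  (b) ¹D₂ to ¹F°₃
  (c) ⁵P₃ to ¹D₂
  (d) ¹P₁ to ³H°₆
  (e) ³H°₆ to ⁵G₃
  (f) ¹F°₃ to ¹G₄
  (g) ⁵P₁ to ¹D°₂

(a) forbidden (parity, ΔL, ΔJ fail)
(b) allowed
(c) forbidden (parity, ΔS fail)
(d) forbidden (ΔS, ΔL, ΔJ fail)
(e) forbidden (ΔS, ΔJ fail)
(f) allowed
(g) forbidden (ΔS fails)
Total allowed: 2 of 7.

2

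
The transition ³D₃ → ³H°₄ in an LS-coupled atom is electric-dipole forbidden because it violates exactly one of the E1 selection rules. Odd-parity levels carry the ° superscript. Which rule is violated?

the ΔL = 0, ±1 rule

Parity must change: even → odd — satisfied.
ΔS = 0: S: 1 → 1 — satisfied.
ΔL = 0, ±1 (not L=0↔0): L: 2 → 5, ΔL = +3 — violated.
ΔJ = 0, ±1 (not J=0↔0): J: 3 → 4, ΔJ = +1 — satisfied.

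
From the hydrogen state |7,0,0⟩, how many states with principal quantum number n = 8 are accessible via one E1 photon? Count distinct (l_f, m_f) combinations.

3

E1 requires Δl = ±1, so l_f ∈ {-1, 1}; with 0 ≤ l_f ≤ n_f−1 = 7, the allowed l_f values are {1}.
For l_f = 1: m_f ∈ {m_i−1, m_i, m_i+1} ∩ [−1, 1] = {-1, 0, 1} → 3 states.
Total: 3.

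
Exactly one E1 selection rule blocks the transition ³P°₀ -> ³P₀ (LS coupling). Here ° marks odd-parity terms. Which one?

the J=0 ↔ J=0 exclusion

Initial level: S=1, L=1, J=0, parity odd. Final level: S=1, L=1, J=0, parity even.
Parity must change: odd → even — ✓.
ΔS = 0: S: 1 → 1 — ✓.
ΔL = 0, ±1 (not L=0↔0): L: 1 → 1, ΔL = +0 — ✓.
ΔJ = 0, ±1 (not J=0↔0): J: 0 → 0, ΔJ = +0 — ✗.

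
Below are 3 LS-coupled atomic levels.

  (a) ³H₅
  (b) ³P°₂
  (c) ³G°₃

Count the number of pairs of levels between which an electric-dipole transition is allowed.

0

(a)–(b): forbidden (ΔL, ΔJ).
(a)–(c): forbidden (ΔJ).
(b)–(c): forbidden (parity, ΔL).
Allowed pairs: 0 of 3.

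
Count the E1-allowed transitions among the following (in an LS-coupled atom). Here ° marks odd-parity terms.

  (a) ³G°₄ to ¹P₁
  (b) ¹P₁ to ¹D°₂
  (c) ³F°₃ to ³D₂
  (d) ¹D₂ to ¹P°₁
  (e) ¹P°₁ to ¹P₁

4

(a) forbidden (ΔS, ΔL, ΔJ fail)
(b) allowed
(c) allowed
(d) allowed
(e) allowed
Total allowed: 4 of 5.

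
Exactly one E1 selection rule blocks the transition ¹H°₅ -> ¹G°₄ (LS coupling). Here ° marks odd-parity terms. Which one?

parity

Parity must change: odd → odd — violated.
ΔS = 0: S: 0 → 0 — satisfied.
ΔL = 0, ±1 (not L=0↔0): L: 5 → 4, ΔL = -1 — satisfied.
ΔJ = 0, ±1 (not J=0↔0): J: 5 → 4, ΔJ = -1 — satisfied.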